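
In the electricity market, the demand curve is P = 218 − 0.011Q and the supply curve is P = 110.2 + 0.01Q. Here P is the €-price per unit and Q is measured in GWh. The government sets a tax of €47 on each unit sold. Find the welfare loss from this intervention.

€52595.24

Competitive equilibrium: 218 − 0.011Q = 110.2 + 0.01Q → Q* = 5133.3333, P* = 161.5333.
With the tax, the buyer price exceeds the seller price by 47: (218 − 0.011Q) − (110.2 + 0.01Q) = 47 → Q' = 2895.2381.
ΔQ = 5133.3333 − 2895.2381 = 2238.0952; the wedge equals the tax, 47.
Deadweight loss = ½ × 2238.0952 × 47 = €52595.24.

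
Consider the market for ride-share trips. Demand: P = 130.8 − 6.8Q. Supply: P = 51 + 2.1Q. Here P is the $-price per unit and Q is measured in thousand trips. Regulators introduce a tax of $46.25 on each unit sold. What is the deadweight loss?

Competitive equilibrium: 130.8 − 6.8Q = 51 + 2.1Q → Q* = 8.9663, P* = 69.8292.
With the tax, the buyer price exceeds the seller price by 46.25: (130.8 − 6.8Q) − (51 + 2.1Q) = 46.25 → Q' = 3.7697.
ΔQ = 8.9663 − 3.7697 = 5.1966; the wedge equals the tax, 46.25.
The triangle = ½ × 5.1966 × 46.25 = $120.17 thousand.

$120.17 thousand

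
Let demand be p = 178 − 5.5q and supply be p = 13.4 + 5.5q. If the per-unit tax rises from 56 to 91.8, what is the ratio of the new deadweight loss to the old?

Competitive equilibrium: 178 − 5.5q = 13.4 + 5.5q → q* = 14.9636, p* = 95.7.
For a per-unit tax t: Δq = t/11, so DWL = ½·t·(t/11) = t²/22.
At t = 56: DWL = 142.545. At t = 91.8: DWL = 383.056.
Ratio = (91.8/56)² = 2.687.

2.687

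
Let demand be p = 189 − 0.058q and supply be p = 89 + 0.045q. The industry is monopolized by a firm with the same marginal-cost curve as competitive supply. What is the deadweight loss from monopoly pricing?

Competitive equilibrium: 189 − 0.058q = 89 + 0.045q → q* = 970.87379, p* = 132.68932.
Marginal revenue: MR = 189 − 0.116q. Set MR = MC: 189 − 0.116q = 89 + 0.045q → q_m = 621.11801.
Price p_m = 189 − 0.058·621.11801 = 152.97516; MC(q_m) = 89 + 0.045·621.11801 = 116.95031.
Competitive q* = 970.87379, so Δq = 349.75578; wedge = 152.97516 − 116.95031 = 36.02485.
The triangle = ½ × 349.75578 × 36.02485 = 6299.95.

6299.95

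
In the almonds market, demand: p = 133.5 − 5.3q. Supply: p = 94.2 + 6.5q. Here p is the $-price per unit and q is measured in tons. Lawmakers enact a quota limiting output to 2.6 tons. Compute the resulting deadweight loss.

$3.15

Competitive equilibrium: 133.5 − 5.3q = 94.2 + 6.5q → q* = 3.3305, p* = 115.8483.
At q = 2.6: demand price = 133.5 − 5.3·2.6 = 119.72; supply price = 94.2 + 6.5·2.6 = 111.1.
Δq = 3.3305 − 2.6 = 0.7305; wedge = 119.72 − 111.1 = 8.62.
Deadweight loss = ½ × 0.7305 × 8.62 = $3.15.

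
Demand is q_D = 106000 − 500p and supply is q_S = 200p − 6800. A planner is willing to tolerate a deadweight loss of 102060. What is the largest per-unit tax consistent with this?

37.8

In inverse form: demand p = 212 − 0.002q, supply p = 34 + 0.005q.
Competitive equilibrium: 212 − 0.002q = 34 + 0.005q → q* = 25428.5714, p* = 161.1429.
A tax t gives Δq = t/0.007 and wedge t, so DWL = t²/0.014.
t²/0.014 = 102060 → t² = 1428.84 → t = 37.8.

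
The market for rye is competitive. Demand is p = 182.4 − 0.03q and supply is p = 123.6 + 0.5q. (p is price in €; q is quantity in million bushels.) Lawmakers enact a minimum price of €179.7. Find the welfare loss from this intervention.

Competitive equilibrium: 182.4 − 0.03q = 123.6 + 0.5q → q* = 110.9434, p* = 179.0717.
At the floor p = 179.7, quantity demanded = (182.4 − 179.7)/0.03 = 90.
Sellers' marginal cost at q' = 90: 123.6 + 0.5·90 = 168.6.
Δq = 110.9434 − 90 = 20.9434; wedge = 179.7 − 168.6 = 11.1.
Welfare loss = ½ × 20.9434 × 11.1 = €116.24 million.

€116.24 million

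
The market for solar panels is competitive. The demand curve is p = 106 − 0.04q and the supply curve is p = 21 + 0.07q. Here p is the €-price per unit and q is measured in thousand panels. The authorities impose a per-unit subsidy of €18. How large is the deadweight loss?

€1472.73 thousand

Competitive equilibrium: 106 − 0.04q = 21 + 0.07q → q* = 772.7273, p* = 75.0909.
The subsidy lowers effective supply by 18: p = 3 + 0.07q.
New quantity: 106 − 0.04q = 3 + 0.07q → q' = 936.3636.
Overproduction Δq = 936.3636 − 772.7273 = 163.6363; wedge = subsidy = 18.
Deadweight loss = ½ × 163.6363 × 18 = €1472.73 thousand.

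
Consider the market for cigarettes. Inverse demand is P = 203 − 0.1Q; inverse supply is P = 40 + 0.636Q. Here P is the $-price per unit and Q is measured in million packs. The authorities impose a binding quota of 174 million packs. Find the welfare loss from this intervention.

Competitive equilibrium: 203 − 0.1Q = 40 + 0.636Q → Q* = 221.4674, P* = 180.8533.
At Q = 174: demand price = 203 − 0.1·174 = 185.6; supply price = 40 + 0.636·174 = 150.664.
ΔQ = 221.4674 − 174 = 47.4674; wedge = 185.6 − 150.664 = 34.936.
Deadweight loss = ½ × 47.4674 × 34.936 = $829.16 million.

$829.16 million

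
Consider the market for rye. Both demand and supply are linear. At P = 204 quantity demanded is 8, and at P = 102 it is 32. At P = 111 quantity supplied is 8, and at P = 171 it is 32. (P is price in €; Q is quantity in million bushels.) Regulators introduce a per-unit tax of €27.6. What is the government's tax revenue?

€488.21 million

Demand slope = (102 − 204)/(32 − 8) = −4.25, so P = 238 − 4.25Q.
Supply slope = (171 − 111)/(32 − 8) = 2.5, so P = 91 + 2.5Q.
Competitive equilibrium: 238 − 4.25Q = 91 + 2.5Q → Q* = 21.7778, P* = 145.4444.
With the tax, the buyer price exceeds the seller price by 27.6: (238 − 4.25Q) − (91 + 2.5Q) = 27.6 → Q' = 17.6889.
Tax revenue = 27.6 × 17.6889 = €488.21 million.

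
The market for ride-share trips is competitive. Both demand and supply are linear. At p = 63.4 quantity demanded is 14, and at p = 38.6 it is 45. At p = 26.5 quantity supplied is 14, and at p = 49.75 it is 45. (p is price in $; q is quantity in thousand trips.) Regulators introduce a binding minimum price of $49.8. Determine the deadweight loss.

Demand slope = (38.6 − 63.4)/(45 − 14) = −0.8, so p = 74.6 − 0.8q.
Supply slope = (49.75 − 26.5)/(45 − 14) = 0.75, so p = 16 + 0.75q.
Competitive equilibrium: 74.6 − 0.8q = 16 + 0.75q → q* = 37.8065, p* = 44.3548.
At the floor p = 49.8, quantity demanded = (74.6 − 49.8)/0.8 = 31.
Sellers' marginal cost at q' = 31: 16 + 0.75·31 = 39.25.
Δq = 37.8065 − 31 = 6.8065; wedge = 49.8 − 39.25 = 10.55.
DWL = ½ × 6.8065 × 10.55 = $35.90 thousand.

$35.90 thousand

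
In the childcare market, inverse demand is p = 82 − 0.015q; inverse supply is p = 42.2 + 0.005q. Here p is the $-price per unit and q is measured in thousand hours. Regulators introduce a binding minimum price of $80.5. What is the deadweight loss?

Competitive equilibrium: 82 − 0.015q = 42.2 + 0.005q → q* = 1990, p* = 52.15.
At the floor p = 80.5, quantity demanded = (82 − 80.5)/0.015 = 100.
Sellers' marginal cost at q' = 100: 42.2 + 0.005·100 = 42.7.
Δq = 1990 − 100 = 1890; wedge = 80.5 − 42.7 = 37.8.
DWL = ½ × 1890 × 37.8 = $35721 thousand.

$35721 thousand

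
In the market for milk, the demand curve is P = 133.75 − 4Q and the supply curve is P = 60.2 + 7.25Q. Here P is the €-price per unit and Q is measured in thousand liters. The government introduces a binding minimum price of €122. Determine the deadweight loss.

Competitive equilibrium: 133.75 − 4Q = 60.2 + 7.25Q → Q* = 6.5378, P* = 107.5989.
At the floor P = 122, quantity demanded = (133.75 − 122)/4 = 2.9375.
Sellers' marginal cost at Q' = 2.9375: 60.2 + 7.25·2.9375 = 81.4969.
ΔQ = 6.5378 − 2.9375 = 3.6003; wedge = 122 − 81.4969 = 40.5031.
Deadweight loss = ½ × 3.6003 × 40.5031 = €72.91 thousand.

€72.91 thousand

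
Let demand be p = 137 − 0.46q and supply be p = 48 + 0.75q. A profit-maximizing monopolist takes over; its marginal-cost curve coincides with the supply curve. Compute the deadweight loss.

248.34

Competitive equilibrium: 137 − 0.46q = 48 + 0.75q → q* = 73.5537, p* = 103.1653.
Marginal revenue: MR = 137 − 0.92q. Set MR = MC: 137 − 0.92q = 48 + 0.75q → q_m = 53.2934.
Price p_m = 137 − 0.46·53.2934 = 112.485; MC(q_m) = 48 + 0.75·53.2934 = 87.9701.
Competitive q* = 73.5537, so Δq = 20.2603; wedge = 112.485 − 87.9701 = 24.5149.
Deadweight loss = ½ × 20.2603 × 24.5149 = 248.34.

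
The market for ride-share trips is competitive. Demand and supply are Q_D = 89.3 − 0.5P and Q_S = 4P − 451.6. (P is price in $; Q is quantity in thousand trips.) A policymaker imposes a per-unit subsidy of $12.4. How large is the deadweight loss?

$34.17 thousand

In inverse form: demand P = 178.6 − 2Q, supply P = 112.9 + 0.25Q.
Competitive equilibrium: 178.6 − 2Q = 112.9 + 0.25Q → Q* = 29.2, P* = 120.2.
The subsidy lowers effective supply by 12.4: P = 100.5 + 0.25Q.
New quantity: 178.6 − 2Q = 100.5 + 0.25Q → Q' = 34.7111.
Overproduction ΔQ = 34.7111 − 29.2 = 5.5111; wedge = subsidy = 12.4.
Deadweight loss = ½ × 5.5111 × 12.4 = $34.17 thousand.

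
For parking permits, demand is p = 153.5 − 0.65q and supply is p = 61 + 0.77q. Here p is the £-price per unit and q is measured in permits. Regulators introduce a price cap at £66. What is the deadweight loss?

£2442.05

Competitive equilibrium: 153.5 − 0.65q = 61 + 0.77q → q* = 65.1408, p* = 111.1585.
At the ceiling p = 66, quantity supplied = (66 − 61)/0.77 = 6.4935.
Willingness to pay at q' = 6.4935: 153.5 − 0.65·6.4935 = 149.2792.
Δq = 65.1408 − 6.4935 = 58.6473; wedge = 149.2792 − 66 = 83.2792.
Deadweight loss = ½ × 58.6473 × 83.2792 = £2442.05.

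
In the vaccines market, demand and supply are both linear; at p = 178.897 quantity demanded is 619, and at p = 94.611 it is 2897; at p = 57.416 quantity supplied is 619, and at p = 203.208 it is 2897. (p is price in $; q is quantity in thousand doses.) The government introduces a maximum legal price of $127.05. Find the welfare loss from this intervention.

Demand slope = (94.611 − 178.897)/(2897 − 619) = −0.037, so p = 201.8 − 0.037q.
Supply slope = (203.208 − 57.416)/(2897 − 619) = 0.064, so p = 17.8 + 0.064q.
Competitive equilibrium: 201.8 − 0.037q = 17.8 + 0.064q → q* = 1821.7822, p* = 134.3941.
At the ceiling p = 127.05, quantity supplied = (127.05 − 17.8)/0.064 = 1707.0313.
Willingness to pay at q' = 1707.0313: 201.8 − 0.037·1707.0313 = 138.6398.
Δq = 1821.7822 − 1707.0313 = 114.7509; wedge = 138.6398 − 127.05 = 11.5898.
DWL = ½ × 114.7509 × 11.5898 = $664.97 thousand.

$664.97 thousand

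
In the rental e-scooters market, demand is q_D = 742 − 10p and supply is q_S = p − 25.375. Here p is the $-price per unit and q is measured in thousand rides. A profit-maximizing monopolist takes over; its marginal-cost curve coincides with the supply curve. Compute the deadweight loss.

$7.52 thousand

In inverse form: demand p = 74.2 − 0.1q, supply p = 25.375 + q.
Competitive equilibrium: 74.2 − 0.1q = 25.375 + q → q* = 44.38636, p* = 69.76136.
Marginal revenue: MR = 74.2 − 0.2q. Set MR = MC: 74.2 − 0.2q = 25.375 + q → q_m = 40.6875.
Price p_m = 74.2 − 0.1·40.6875 = 70.13125; MC(q_m) = 25.375 + 1·40.6875 = 66.0625.
Competitive q* = 44.38636, so Δq = 3.69886; wedge = 70.13125 − 66.0625 = 4.06875.
The triangle = ½ × 3.69886 × 4.06875 = $7.52 thousand.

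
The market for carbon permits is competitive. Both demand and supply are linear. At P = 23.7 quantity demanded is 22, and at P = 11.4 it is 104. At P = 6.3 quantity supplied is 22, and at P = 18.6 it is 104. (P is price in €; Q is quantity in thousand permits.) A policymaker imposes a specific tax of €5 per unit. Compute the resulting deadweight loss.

€41.67 thousand

Demand slope = (11.4 − 23.7)/(104 − 22) = −0.15, so P = 27 − 0.15Q.
Supply slope = (18.6 − 6.3)/(104 − 22) = 0.15, so P = 3 + 0.15Q.
Competitive equilibrium: 27 − 0.15Q = 3 + 0.15Q → Q* = 80, P* = 15.
With the tax, the buyer price exceeds the seller price by 5: (27 − 0.15Q) − (3 + 0.15Q) = 5 → Q' = 63.3333.
ΔQ = 80 − 63.3333 = 16.6667; the wedge equals the tax, 5.
Deadweight loss = ½ × 16.6667 × 5 = €41.67 thousand.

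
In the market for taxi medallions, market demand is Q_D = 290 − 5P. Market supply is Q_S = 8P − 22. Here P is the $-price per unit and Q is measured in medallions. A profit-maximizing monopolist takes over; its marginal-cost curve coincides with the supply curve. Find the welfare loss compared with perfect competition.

$681.54

In inverse form: demand P = 58 − 0.2Q, supply P = 2.75 + 0.125Q.
Competitive equilibrium: 58 − 0.2Q = 2.75 + 0.125Q → Q* = 170, P* = 24.
Marginal revenue: MR = 58 − 0.4Q. Set MR = MC: 58 − 0.4Q = 2.75 + 0.125Q → Q_m = 105.2381.
Price P_m = 58 − 0.2·105.2381 = 36.9524; MC(Q_m) = 2.75 + 0.125·105.2381 = 15.9048.
Competitive Q* = 170, so ΔQ = 64.7619; wedge = 36.9524 − 15.9048 = 21.0476.
DWL = ½ × 64.7619 × 21.0476 = $681.54.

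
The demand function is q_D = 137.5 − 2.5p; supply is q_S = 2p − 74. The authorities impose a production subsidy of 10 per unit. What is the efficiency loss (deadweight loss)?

55.56

In inverse form: demand p = 55 − 0.4q, supply p = 37 + 0.5q.
Competitive equilibrium: 55 − 0.4q = 37 + 0.5q → q* = 20, p* = 47.
The subsidy lowers effective supply by 10: p = 27 + 0.5q.
New quantity: 55 − 0.4q = 27 + 0.5q → q' = 31.1111.
Overproduction Δq = 31.1111 − 20 = 11.1111; wedge = subsidy = 10.
The triangle = ½ × 11.1111 × 10 = 55.56.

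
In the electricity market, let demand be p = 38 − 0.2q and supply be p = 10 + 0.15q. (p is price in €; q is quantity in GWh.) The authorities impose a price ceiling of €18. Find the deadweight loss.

Competitive equilibrium: 38 − 0.2q = 10 + 0.15q → q* = 80, p* = 22.
At the ceiling p = 18, quantity supplied = (18 − 10)/0.15 = 53.3333.
Willingness to pay at q' = 53.3333: 38 − 0.2·53.3333 = 27.3333.
Δq = 80 − 53.3333 = 26.6667; wedge = 27.3333 − 18 = 9.3333.
Welfare loss = ½ × 26.6667 × 9.3333 = €124.44.

€124.44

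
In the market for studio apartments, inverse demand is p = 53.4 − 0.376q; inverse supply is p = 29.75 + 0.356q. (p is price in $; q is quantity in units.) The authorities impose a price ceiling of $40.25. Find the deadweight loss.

Competitive equilibrium: 53.4 − 0.376q = 29.75 + 0.356q → q* = 32.3087, p* = 41.2519.
At the ceiling p = 40.25, quantity supplied = (40.25 − 29.75)/0.356 = 29.4944.
Willingness to pay at q' = 29.4944: 53.4 − 0.376·29.4944 = 42.3101.
Δq = 32.3087 − 29.4944 = 2.8143; wedge = 42.3101 − 40.25 = 2.0601.
DWL = ½ × 2.8143 × 2.0601 = $2.90.

$2.90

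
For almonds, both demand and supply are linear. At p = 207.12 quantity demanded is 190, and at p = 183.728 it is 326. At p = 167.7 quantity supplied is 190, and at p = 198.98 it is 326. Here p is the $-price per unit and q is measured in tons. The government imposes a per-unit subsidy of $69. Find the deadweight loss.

Demand slope = (183.728 − 207.12)/(326 − 190) = −0.172, so p = 239.8 − 0.172q.
Supply slope = (198.98 − 167.7)/(326 − 190) = 0.23, so p = 124 + 0.23q.
Competitive equilibrium: 239.8 − 0.172q = 124 + 0.23q → q* = 288.0597, p* = 190.2537.
The subsidy lowers effective supply by 69: p = 55 + 0.23q.
New quantity: 239.8 − 0.172q = 55 + 0.23q → q' = 459.7015.
Overproduction Δq = 459.7015 − 288.0597 = 171.6418; wedge = subsidy = 69.
The triangle = ½ × 171.6418 × 69 = $5921.64.

$5921.64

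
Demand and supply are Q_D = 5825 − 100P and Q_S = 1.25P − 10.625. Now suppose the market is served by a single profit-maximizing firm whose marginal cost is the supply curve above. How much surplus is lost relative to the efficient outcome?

In inverse form: demand P = 58.25 − 0.01Q, supply P = 8.5 + 0.8Q.
Competitive equilibrium: 58.25 − 0.01Q = 8.5 + 0.8Q → Q* = 61.4198, P* = 57.6358.
Marginal revenue: MR = 58.25 − 0.02Q. Set MR = MC: 58.25 − 0.02Q = 8.5 + 0.8Q → Q_m = 60.6707.
Price P_m = 58.25 − 0.01·60.6707 = 57.6433; MC(Q_m) = 8.5 + 0.8·60.6707 = 57.0366.
Competitive Q* = 61.4198, so ΔQ = 0.7491; wedge = 57.6433 − 57.0366 = 0.6067.
DWL = ½ × 0.7491 × 0.6067 = 0.23.

0.23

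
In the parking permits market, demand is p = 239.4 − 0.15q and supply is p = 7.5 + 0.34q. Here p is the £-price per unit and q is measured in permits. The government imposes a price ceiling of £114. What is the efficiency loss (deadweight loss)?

Competitive equilibrium: 239.4 − 0.15q = 7.5 + 0.34q → q* = 473.2653, p* = 168.4102.
At the ceiling p = 114, quantity supplied = (114 − 7.5)/0.34 = 313.2353.
Willingness to pay at q' = 313.2353: 239.4 − 0.15·313.2353 = 192.4147.
Δq = 473.2653 − 313.2353 = 160.03; wedge = 192.4147 − 114 = 78.4147.
Welfare loss = ½ × 160.03 × 78.4147 = £6274.35.

£6274.35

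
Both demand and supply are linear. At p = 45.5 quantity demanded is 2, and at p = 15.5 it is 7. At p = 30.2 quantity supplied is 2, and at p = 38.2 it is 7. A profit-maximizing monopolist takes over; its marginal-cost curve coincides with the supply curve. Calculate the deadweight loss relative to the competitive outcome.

11.91

Demand slope = (15.5 − 45.5)/(7 − 2) = −6, so p = 57.5 − 6q.
Supply slope = (38.2 − 30.2)/(7 − 2) = 1.6, so p = 27 + 1.6q.
Competitive equilibrium: 57.5 − 6q = 27 + 1.6q → q* = 4.0132, p* = 33.4211.
Marginal revenue: MR = 57.5 − 12q. Set MR = MC: 57.5 − 12q = 27 + 1.6q → q_m = 2.2426.
Price p_m = 57.5 − 6·2.2426 = 44.0444; MC(q_m) = 27 + 1.6·2.2426 = 30.5882.
Competitive q* = 4.0132, so Δq = 1.7706; wedge = 44.0444 − 30.5882 = 13.4562.
DWL = ½ × 1.7706 × 13.4562 = 11.91.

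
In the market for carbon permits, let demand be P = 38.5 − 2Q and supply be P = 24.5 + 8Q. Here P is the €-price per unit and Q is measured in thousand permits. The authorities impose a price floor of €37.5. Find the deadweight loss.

€4.05 thousand

Competitive equilibrium: 38.5 − 2Q = 24.5 + 8Q → Q* = 1.4, P* = 35.7.
At the floor P = 37.5, quantity demanded = (38.5 − 37.5)/2 = 0.5.
Sellers' marginal cost at Q' = 0.5: 24.5 + 8·0.5 = 28.5.
ΔQ = 1.4 − 0.5 = 0.9; wedge = 37.5 − 28.5 = 9.
The triangle = ½ × 0.9 × 9 = €4.05 thousand.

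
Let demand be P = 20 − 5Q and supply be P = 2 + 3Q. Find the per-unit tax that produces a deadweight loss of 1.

4

Competitive equilibrium: 20 − 5Q = 2 + 3Q → Q* = 2.25, P* = 8.75.
A tax t gives ΔQ = t/8 and wedge t, so DWL = t²/16.
t²/16 = 1 → t² = 16 → t = 4.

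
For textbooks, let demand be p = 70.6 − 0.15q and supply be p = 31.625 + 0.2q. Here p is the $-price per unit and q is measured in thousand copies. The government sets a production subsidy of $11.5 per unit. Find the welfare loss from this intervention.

Competitive equilibrium: 70.6 − 0.15q = 31.625 + 0.2q → q* = 111.3571, p* = 53.8964.
The subsidy lowers effective supply by 11.5: p = 20.125 + 0.2q.
New quantity: 70.6 − 0.15q = 20.125 + 0.2q → q' = 144.2143.
Overproduction Δq = 144.2143 − 111.3571 = 32.8572; wedge = subsidy = 11.5.
Welfare loss = ½ × 32.8572 × 11.5 = $188.93 thousand.

$188.93 thousand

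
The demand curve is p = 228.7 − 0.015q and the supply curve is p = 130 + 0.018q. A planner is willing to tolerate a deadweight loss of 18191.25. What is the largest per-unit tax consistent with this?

34.65

Competitive equilibrium: 228.7 − 0.015q = 130 + 0.018q → q* = 2990.9091, p* = 183.8364.
A tax t gives Δq = t/0.033 and wedge t, so DWL = t²/0.066.
t²/0.066 = 18191.25 → t² = 1200.6225 → t = 34.65.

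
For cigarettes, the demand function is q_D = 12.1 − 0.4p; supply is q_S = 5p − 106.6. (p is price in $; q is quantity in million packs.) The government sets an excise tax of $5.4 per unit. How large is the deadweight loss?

$5.40 million

In inverse form: demand p = 30.25 − 2.5q, supply p = 21.32 + 0.2q.
Competitive equilibrium: 30.25 − 2.5q = 21.32 + 0.2q → q* = 3.3074, p* = 21.9815.
With the tax, the buyer price exceeds the seller price by 5.4: (30.25 − 2.5q) − (21.32 + 0.2q) = 5.4 → q' = 1.3074.
Δq = 3.3074 − 1.3074 = 2; the wedge equals the tax, 5.4.
Deadweight loss = ½ × 2 × 5.4 = $5.40 million.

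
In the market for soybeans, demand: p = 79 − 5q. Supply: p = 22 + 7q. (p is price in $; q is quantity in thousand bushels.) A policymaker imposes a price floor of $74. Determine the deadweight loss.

$84.375 thousand

Competitive equilibrium: 79 − 5q = 22 + 7q → q* = 4.75, p* = 55.25.
At the floor p = 74, quantity demanded = (79 − 74)/5 = 1.
Sellers' marginal cost at q' = 1: 22 + 7·1 = 29.
Δq = 4.75 − 1 = 3.75; wedge = 74 − 29 = 45.
DWL = ½ × 3.75 × 45 = $84.375 thousand.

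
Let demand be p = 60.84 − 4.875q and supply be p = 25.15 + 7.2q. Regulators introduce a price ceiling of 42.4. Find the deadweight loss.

1.89

Competitive equilibrium: 60.84 − 4.875q = 25.15 + 7.2q → q* = 2.9557, p* = 46.431.
At the ceiling p = 42.4, quantity supplied = (42.4 − 25.15)/7.2 = 2.3958.
Willingness to pay at q' = 2.3958: 60.84 − 4.875·2.3958 = 49.1605.
Δq = 2.9557 − 2.3958 = 0.5599; wedge = 49.1605 − 42.4 = 6.7605.
The triangle = ½ × 0.5599 × 6.7605 = 1.89.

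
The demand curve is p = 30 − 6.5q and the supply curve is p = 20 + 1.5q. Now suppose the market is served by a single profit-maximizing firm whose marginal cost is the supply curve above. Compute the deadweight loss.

1.26

Competitive equilibrium: 30 − 6.5q = 20 + 1.5q → q* = 1.25, p* = 21.875.
Marginal revenue: MR = 30 − 13q. Set MR = MC: 30 − 13q = 20 + 1.5q → q_m = 0.6897.
Price p_m = 30 − 6.5·0.6897 = 25.517; MC(q_m) = 20 + 1.5·0.6897 = 21.0346.
Competitive q* = 1.25, so Δq = 0.5603; wedge = 25.517 − 21.0346 = 4.4824.
Deadweight loss = ½ × 0.5603 × 4.4824 = 1.26.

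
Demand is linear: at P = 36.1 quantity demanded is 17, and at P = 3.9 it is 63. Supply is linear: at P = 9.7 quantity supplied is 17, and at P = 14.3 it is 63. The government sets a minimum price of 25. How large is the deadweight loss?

Demand slope = (3.9 − 36.1)/(63 − 17) = −0.7, so P = 48 − 0.7Q.
Supply slope = (14.3 − 9.7)/(63 − 17) = 0.1, so P = 8 + 0.1Q.
Competitive equilibrium: 48 − 0.7Q = 8 + 0.1Q → Q* = 50, P* = 13.
At the floor P = 25, quantity demanded = (48 − 25)/0.7 = 32.8571.
Sellers' marginal cost at Q' = 32.8571: 8 + 0.1·32.8571 = 11.2857.
ΔQ = 50 − 32.8571 = 17.1429; wedge = 25 − 11.2857 = 13.7143.
Welfare loss = ½ × 17.1429 × 13.7143 = 117.55.

117.55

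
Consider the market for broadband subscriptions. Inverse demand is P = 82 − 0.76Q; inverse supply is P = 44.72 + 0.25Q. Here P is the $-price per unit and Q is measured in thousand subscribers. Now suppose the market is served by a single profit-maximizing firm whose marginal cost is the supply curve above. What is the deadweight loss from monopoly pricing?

$126.85 thousand

Competitive equilibrium: 82 − 0.76Q = 44.72 + 0.25Q → Q* = 36.9109, P* = 53.9477.
Marginal revenue: MR = 82 − 1.52Q. Set MR = MC: 82 − 1.52Q = 44.72 + 0.25Q → Q_m = 21.0621.
Price P_m = 82 − 0.76·21.0621 = 65.9928; MC(Q_m) = 44.72 + 0.25·21.0621 = 49.9855.
Competitive Q* = 36.9109, so ΔQ = 15.8488; wedge = 65.9928 − 49.9855 = 16.0073.
Welfare loss = ½ × 15.8488 × 16.0073 = $126.85 thousand.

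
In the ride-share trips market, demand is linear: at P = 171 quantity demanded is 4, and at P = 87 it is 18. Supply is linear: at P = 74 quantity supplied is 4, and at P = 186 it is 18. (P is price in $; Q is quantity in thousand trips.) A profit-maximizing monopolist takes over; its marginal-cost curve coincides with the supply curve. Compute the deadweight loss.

Demand slope = (87 − 171)/(18 − 4) = −6, so P = 195 − 6Q.
Supply slope = (186 − 74)/(18 − 4) = 8, so P = 42 + 8Q.
Competitive equilibrium: 195 − 6Q = 42 + 8Q → Q* = 10.9286, P* = 129.4286.
Marginal revenue: MR = 195 − 12Q. Set MR = MC: 195 − 12Q = 42 + 8Q → Q_m = 7.65.
Price P_m = 195 − 6·7.65 = 149.1; MC(Q_m) = 42 + 8·7.65 = 103.2.
Competitive Q* = 10.9286, so ΔQ = 3.2786; wedge = 149.1 − 103.2 = 45.9.
DWL = ½ × 3.2786 × 45.9 = $75.24 thousand.

$75.24 thousand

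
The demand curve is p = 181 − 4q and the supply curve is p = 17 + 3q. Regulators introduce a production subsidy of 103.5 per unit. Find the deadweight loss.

Competitive equilibrium: 181 − 4q = 17 + 3q → q* = 23.4286, p* = 87.2857.
The subsidy lowers effective supply by 103.5: p = 3q − 86.5.
New quantity: 181 − 4q = 3q − 86.5 → q' = 38.2143.
Overproduction Δq = 38.2143 − 23.4286 = 14.7857; wedge = subsidy = 103.5.
The triangle = ½ × 14.7857 × 103.5 = 765.16.

765.16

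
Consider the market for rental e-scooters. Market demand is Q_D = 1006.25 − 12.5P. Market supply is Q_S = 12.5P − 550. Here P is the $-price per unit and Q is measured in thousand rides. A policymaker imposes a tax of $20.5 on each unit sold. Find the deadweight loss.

$1313.28 thousand

In inverse form: demand P = 80.5 − 0.08Q, supply P = 44 + 0.08Q.
Competitive equilibrium: 80.5 − 0.08Q = 44 + 0.08Q → Q* = 228.125, P* = 62.25.
With the tax, the buyer price exceeds the seller price by 20.5: (80.5 − 0.08Q) − (44 + 0.08Q) = 20.5 → Q' = 100.
ΔQ = 228.125 − 100 = 128.125; the wedge equals the tax, 20.5.
Deadweight loss = ½ × 128.125 × 20.5 = $1313.28 thousand.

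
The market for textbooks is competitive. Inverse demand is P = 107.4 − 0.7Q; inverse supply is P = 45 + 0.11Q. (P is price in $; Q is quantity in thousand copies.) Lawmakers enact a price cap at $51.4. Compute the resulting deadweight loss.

$143.99 thousand

Competitive equilibrium: 107.4 − 0.7Q = 45 + 0.11Q → Q* = 77.03704, P* = 53.47407.
At the ceiling P = 51.4, quantity supplied = (51.4 − 45)/0.11 = 58.18182.
Willingness to pay at Q' = 58.18182: 107.4 − 0.7·58.18182 = 66.67273.
ΔQ = 77.03704 − 58.18182 = 18.85522; wedge = 66.67273 − 51.4 = 15.27273.
The triangle = ½ × 18.85522 × 15.27273 = $143.99 thousand.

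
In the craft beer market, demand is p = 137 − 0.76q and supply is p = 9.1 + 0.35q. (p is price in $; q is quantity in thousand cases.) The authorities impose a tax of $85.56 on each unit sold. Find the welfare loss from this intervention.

Competitive equilibrium: 137 − 0.76q = 9.1 + 0.35q → q* = 115.2252, p* = 49.4288.
With the tax, the buyer price exceeds the seller price by 85.56: (137 − 0.76q) − (9.1 + 0.35q) = 85.56 → q' = 38.1441.
Δq = 115.2252 − 38.1441 = 77.0811; the wedge equals the tax, 85.56.
Welfare loss = ½ × 77.0811 × 85.56 = $3297.53 thousand.

$3297.53 thousand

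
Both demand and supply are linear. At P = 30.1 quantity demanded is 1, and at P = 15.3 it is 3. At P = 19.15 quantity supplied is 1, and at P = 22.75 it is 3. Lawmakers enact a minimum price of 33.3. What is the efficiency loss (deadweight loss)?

12.11

Demand slope = (15.3 − 30.1)/(3 − 1) = −7.4, so P = 37.5 − 7.4Q.
Supply slope = (22.75 − 19.15)/(3 − 1) = 1.8, so P = 17.35 + 1.8Q.
Competitive equilibrium: 37.5 − 7.4Q = 17.35 + 1.8Q → Q* = 2.1902, P* = 21.2924.
At the floor P = 33.3, quantity demanded = (37.5 − 33.3)/7.4 = 0.5676.
Sellers' marginal cost at Q' = 0.5676: 17.35 + 1.8·0.5676 = 18.3717.
ΔQ = 2.1902 − 0.5676 = 1.6226; wedge = 33.3 − 18.3717 = 14.9283.
Deadweight loss = ½ × 1.6226 × 14.9283 = 12.11.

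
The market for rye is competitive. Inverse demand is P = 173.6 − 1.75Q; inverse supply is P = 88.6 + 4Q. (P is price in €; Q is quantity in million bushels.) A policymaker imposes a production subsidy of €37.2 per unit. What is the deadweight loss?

Competitive equilibrium: 173.6 − 1.75Q = 88.6 + 4Q → Q* = 14.7826, P* = 147.7304.
The subsidy lowers effective supply by 37.2: P = 51.4 + 4Q.
New quantity: 173.6 − 1.75Q = 51.4 + 4Q → Q' = 21.2522.
Overproduction ΔQ = 21.2522 − 14.7826 = 6.4696; wedge = subsidy = 37.2.
The triangle = ½ × 6.4696 × 37.2 = €120.33 million.

€120.33 million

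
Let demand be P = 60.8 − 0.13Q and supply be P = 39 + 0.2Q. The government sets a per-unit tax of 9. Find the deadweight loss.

Competitive equilibrium: 60.8 − 0.13Q = 39 + 0.2Q → Q* = 66.0606, P* = 52.2121.
With the tax, the buyer price exceeds the seller price by 9: (60.8 − 0.13Q) − (39 + 0.2Q) = 9 → Q' = 38.7879.
ΔQ = 66.0606 − 38.7879 = 27.2727; the wedge equals the tax, 9.
Deadweight loss = ½ × 27.2727 × 9 = 122.73.

122.73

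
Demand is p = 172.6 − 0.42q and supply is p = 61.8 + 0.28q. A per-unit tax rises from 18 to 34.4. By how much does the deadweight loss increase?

613.83

Competitive equilibrium: 172.6 − 0.42q = 61.8 + 0.28q → q* = 158.2857, p* = 106.12.
For a per-unit tax t: Δq = t/0.7, so DWL = ½·t·(t/0.7) = t²/1.4.
At t = 18: DWL = 231.429. At t = 34.4: DWL = 845.257.
Increase = 845.257 − 231.429 = 613.83.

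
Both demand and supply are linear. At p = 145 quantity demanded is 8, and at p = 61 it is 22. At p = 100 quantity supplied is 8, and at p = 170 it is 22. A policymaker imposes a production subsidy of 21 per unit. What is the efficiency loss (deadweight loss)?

20.05

Demand slope = (61 − 145)/(22 − 8) = −6, so p = 193 − 6q.
Supply slope = (170 − 100)/(22 − 8) = 5, so p = 60 + 5q.
Competitive equilibrium: 193 − 6q = 60 + 5q → q* = 12.0909, p* = 120.4545.
The subsidy lowers effective supply by 21: p = 39 + 5q.
New quantity: 193 − 6q = 39 + 5q → q' = 14.
Overproduction Δq = 14 − 12.0909 = 1.9091; wedge = subsidy = 21.
Welfare loss = ½ × 1.9091 × 21 = 20.05.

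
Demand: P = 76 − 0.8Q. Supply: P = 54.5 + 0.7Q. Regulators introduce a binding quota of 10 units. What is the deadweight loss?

14.08

Competitive equilibrium: 76 − 0.8Q = 54.5 + 0.7Q → Q* = 14.3333, P* = 64.5333.
At Q = 10: demand price = 76 − 0.8·10 = 68; supply price = 54.5 + 0.7·10 = 61.5.
ΔQ = 14.3333 − 10 = 4.3333; wedge = 68 − 61.5 = 6.5.
DWL = ½ × 4.3333 × 6.5 = 14.08.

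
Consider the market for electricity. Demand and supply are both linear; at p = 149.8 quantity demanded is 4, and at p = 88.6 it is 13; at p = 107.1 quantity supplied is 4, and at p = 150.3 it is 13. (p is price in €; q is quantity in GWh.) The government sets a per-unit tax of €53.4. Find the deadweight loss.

Demand slope = (88.6 − 149.8)/(13 − 4) = −6.8, so p = 177 − 6.8q.
Supply slope = (150.3 − 107.1)/(13 − 4) = 4.8, so p = 87.9 + 4.8q.
Competitive equilibrium: 177 − 6.8q = 87.9 + 4.8q → q* = 7.681, p* = 124.769.
With the tax, the buyer price exceeds the seller price by 53.4: (177 − 6.8q) − (87.9 + 4.8q) = 53.4 → q' = 3.0776.
Δq = 7.681 − 3.0776 = 4.6034; the wedge equals the tax, 53.4.
DWL = ½ × 4.6034 × 53.4 = €122.91.

€122.91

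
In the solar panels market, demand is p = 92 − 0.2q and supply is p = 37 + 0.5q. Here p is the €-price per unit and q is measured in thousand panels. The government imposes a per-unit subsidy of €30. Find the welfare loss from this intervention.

€642.86 thousand

Competitive equilibrium: 92 − 0.2q = 37 + 0.5q → q* = 78.5714, p* = 76.2857.
The subsidy lowers effective supply by 30: p = 7 + 0.5q.
New quantity: 92 − 0.2q = 7 + 0.5q → q' = 121.4286.
Overproduction Δq = 121.4286 − 78.5714 = 42.8572; wedge = subsidy = 30.
Deadweight loss = ½ × 42.8572 × 30 = €642.86 thousand.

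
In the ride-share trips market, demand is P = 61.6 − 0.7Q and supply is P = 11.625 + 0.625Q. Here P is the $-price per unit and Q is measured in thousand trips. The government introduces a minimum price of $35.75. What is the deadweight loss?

Competitive equilibrium: 61.6 − 0.7Q = 11.625 + 0.625Q → Q* = 37.717, P* = 35.1981.
At the floor P = 35.75, quantity demanded = (61.6 − 35.75)/0.7 = 36.9286.
Sellers' marginal cost at Q' = 36.9286: 11.625 + 0.625·36.9286 = 34.7054.
ΔQ = 37.717 − 36.9286 = 0.7884; wedge = 35.75 − 34.7054 = 1.0446.
DWL = ½ × 0.7884 × 1.0446 = $0.41 thousand.

$0.41 thousand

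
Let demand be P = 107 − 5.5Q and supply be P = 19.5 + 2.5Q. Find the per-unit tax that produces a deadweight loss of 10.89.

Competitive equilibrium: 107 − 5.5Q = 19.5 + 2.5Q → Q* = 10.9375, P* = 46.8438.
A tax t gives ΔQ = t/8 and wedge t, so DWL = t²/16.
t²/16 = 10.89 → t² = 174.24 → t = 13.2.

13.2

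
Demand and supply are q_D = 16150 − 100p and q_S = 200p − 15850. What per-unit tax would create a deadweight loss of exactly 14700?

21

In inverse form: demand p = 161.5 − 0.01q, supply p = 79.25 + 0.005q.
Competitive equilibrium: 161.5 − 0.01q = 79.25 + 0.005q → q* = 5483.3333, p* = 106.6667.
A tax t gives Δq = t/0.015 and wedge t, so DWL = t²/0.03.
t²/0.03 = 14700 → t² = 441 → t = 21.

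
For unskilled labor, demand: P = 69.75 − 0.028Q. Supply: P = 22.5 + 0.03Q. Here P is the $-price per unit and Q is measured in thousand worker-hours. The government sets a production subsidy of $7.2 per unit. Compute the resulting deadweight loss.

Competitive equilibrium: 69.75 − 0.028Q = 22.5 + 0.03Q → Q* = 814.6552, P* = 46.9397.
The subsidy lowers effective supply by 7.2: P = 15.3 + 0.03Q.
New quantity: 69.75 − 0.028Q = 15.3 + 0.03Q → Q' = 938.7931.
Overproduction ΔQ = 938.7931 − 814.6552 = 124.1379; wedge = subsidy = 7.2.
Welfare loss = ½ × 124.1379 × 7.2 = $446.90 thousand.

$446.90 thousand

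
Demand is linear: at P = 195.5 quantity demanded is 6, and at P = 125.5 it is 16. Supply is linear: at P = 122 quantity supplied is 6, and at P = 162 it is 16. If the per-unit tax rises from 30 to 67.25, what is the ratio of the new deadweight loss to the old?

5.025

Demand slope = (125.5 − 195.5)/(16 − 6) = −7, so P = 237.5 − 7Q.
Supply slope = (162 − 122)/(16 − 6) = 4, so P = 98 + 4Q.
Competitive equilibrium: 237.5 − 7Q = 98 + 4Q → Q* = 12.6818, P* = 148.7273.
For a per-unit tax t: ΔQ = t/11, so DWL = ½·t·(t/11) = t²/22.
At t = 30: DWL = 40.909. At t = 67.25: DWL = 205.571.
Ratio = (67.25/30)² = 5.025.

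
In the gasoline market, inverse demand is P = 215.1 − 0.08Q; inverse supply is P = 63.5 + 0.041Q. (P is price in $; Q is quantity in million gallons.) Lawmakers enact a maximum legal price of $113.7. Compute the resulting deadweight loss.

$49.15 million

Competitive equilibrium: 215.1 − 0.08Q = 63.5 + 0.041Q → Q* = 1252.8926, P* = 114.8686.
At the ceiling P = 113.7, quantity supplied = (113.7 − 63.5)/0.041 = 1224.3902.
Willingness to pay at Q' = 1224.3902: 215.1 − 0.08·1224.3902 = 117.1488.
ΔQ = 1252.8926 − 1224.3902 = 28.5024; wedge = 117.1488 − 113.7 = 3.4488.
Welfare loss = ½ × 28.5024 × 3.4488 = $49.15 million.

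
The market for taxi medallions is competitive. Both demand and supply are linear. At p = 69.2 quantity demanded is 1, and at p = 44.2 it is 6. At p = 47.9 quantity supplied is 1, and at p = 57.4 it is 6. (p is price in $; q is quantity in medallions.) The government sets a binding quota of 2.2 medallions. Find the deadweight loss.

$12.28

Demand slope = (44.2 − 69.2)/(6 − 1) = −5, so p = 74.2 − 5q.
Supply slope = (57.4 − 47.9)/(6 − 1) = 1.9, so p = 46 + 1.9q.
Competitive equilibrium: 74.2 − 5q = 46 + 1.9q → q* = 4.087, p* = 53.7652.
At q = 2.2: demand price = 74.2 − 5·2.2 = 63.2; supply price = 46 + 1.9·2.2 = 50.18.
Δq = 4.087 − 2.2 = 1.887; wedge = 63.2 − 50.18 = 13.02.
DWL = ½ × 1.887 × 13.02 = $12.28.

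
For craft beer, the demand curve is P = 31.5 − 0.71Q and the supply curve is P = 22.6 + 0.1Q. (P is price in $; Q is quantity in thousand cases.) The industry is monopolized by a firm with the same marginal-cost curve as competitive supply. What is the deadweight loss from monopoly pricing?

$10.67 thousand

Competitive equilibrium: 31.5 − 0.71Q = 22.6 + 0.1Q → Q* = 10.9877, P* = 23.6988.
Marginal revenue: MR = 31.5 − 1.42Q. Set MR = MC: 31.5 − 1.42Q = 22.6 + 0.1Q → Q_m = 5.8553.
Price P_m = 31.5 − 0.71·5.8553 = 27.3427; MC(Q_m) = 22.6 + 0.1·5.8553 = 23.1855.
Competitive Q* = 10.9877, so ΔQ = 5.1324; wedge = 27.3427 − 23.1855 = 4.1572.
Welfare loss = ½ × 5.1324 × 4.1572 = $10.67 thousand.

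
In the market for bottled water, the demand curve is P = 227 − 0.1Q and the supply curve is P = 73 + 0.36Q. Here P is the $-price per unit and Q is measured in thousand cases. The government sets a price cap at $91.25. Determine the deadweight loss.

Competitive equilibrium: 227 − 0.1Q = 73 + 0.36Q → Q* = 334.78261, P* = 193.52174.
At the ceiling P = 91.25, quantity supplied = (91.25 − 73)/0.36 = 50.69444.
Willingness to pay at Q' = 50.69444: 227 − 0.1·50.69444 = 221.93056.
ΔQ = 334.78261 − 50.69444 = 284.08817; wedge = 221.93056 − 91.25 = 130.68056.
The triangle = ½ × 284.08817 × 130.68056 = $18562.40 thousand.

$18562.40 thousand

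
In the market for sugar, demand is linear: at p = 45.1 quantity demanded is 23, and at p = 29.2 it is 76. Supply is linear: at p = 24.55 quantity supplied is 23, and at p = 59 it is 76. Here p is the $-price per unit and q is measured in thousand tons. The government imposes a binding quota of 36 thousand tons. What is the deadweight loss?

Demand slope = (29.2 − 45.1)/(76 − 23) = −0.3, so p = 52 − 0.3q.
Supply slope = (59 − 24.55)/(76 − 23) = 0.65, so p = 9.6 + 0.65q.
Competitive equilibrium: 52 − 0.3q = 9.6 + 0.65q → q* = 44.6316, p* = 38.6105.
At q = 36: demand price = 52 − 0.3·36 = 41.2; supply price = 9.6 + 0.65·36 = 33.
Δq = 44.6316 − 36 = 8.6316; wedge = 41.2 − 33 = 8.2.
Deadweight loss = ½ × 8.6316 × 8.2 = $35.39 thousand.

$35.39 thousand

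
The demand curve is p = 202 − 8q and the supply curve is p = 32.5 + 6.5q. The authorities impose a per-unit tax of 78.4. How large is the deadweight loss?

Competitive equilibrium: 202 − 8q = 32.5 + 6.5q → q* = 11.6897, p* = 108.4828.
With the tax, the buyer price exceeds the seller price by 78.4: (202 − 8q) − (32.5 + 6.5q) = 78.4 → q' = 6.2828.
Δq = 11.6897 − 6.2828 = 5.4069; the wedge equals the tax, 78.4.
The triangle = ½ × 5.4069 × 78.4 = 211.95.

211.95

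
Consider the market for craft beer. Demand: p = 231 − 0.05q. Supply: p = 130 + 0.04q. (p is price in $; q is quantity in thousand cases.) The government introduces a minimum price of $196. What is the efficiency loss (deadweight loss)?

Competitive equilibrium: 231 − 0.05q = 130 + 0.04q → q* = 1122.2222, p* = 174.8889.
At the floor p = 196, quantity demanded = (231 − 196)/0.05 = 700.
Sellers' marginal cost at q' = 700: 130 + 0.04·700 = 158.
Δq = 1122.2222 − 700 = 422.2222; wedge = 196 − 158 = 38.
The triangle = ½ × 422.2222 × 38 = $8022.22 thousand.

$8022.22 thousand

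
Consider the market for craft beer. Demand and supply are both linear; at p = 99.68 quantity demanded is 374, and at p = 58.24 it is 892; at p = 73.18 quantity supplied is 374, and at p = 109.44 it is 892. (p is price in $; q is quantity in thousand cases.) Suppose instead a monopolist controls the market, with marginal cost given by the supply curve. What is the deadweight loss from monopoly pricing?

$2751.46 thousand

Demand slope = (58.24 − 99.68)/(892 − 374) = −0.08, so p = 129.6 − 0.08q.
Supply slope = (109.44 − 73.18)/(892 − 374) = 0.07, so p = 47 + 0.07q.
Competitive equilibrium: 129.6 − 0.08q = 47 + 0.07q → q* = 550.66667, p* = 85.54667.
Marginal revenue: MR = 129.6 − 0.16q. Set MR = MC: 129.6 − 0.16q = 47 + 0.07q → q_m = 359.13043.
Price p_m = 129.6 − 0.08·359.13043 = 100.86957; MC(q_m) = 47 + 0.07·359.13043 = 72.13913.
Competitive q* = 550.66667, so Δq = 191.53624; wedge = 100.86957 − 72.13913 = 28.73044.
Deadweight loss = ½ × 191.53624 × 28.73044 = $2751.46 thousand.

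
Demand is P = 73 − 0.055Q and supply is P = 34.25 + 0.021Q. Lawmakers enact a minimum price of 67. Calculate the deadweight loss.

6103.66

Competitive equilibrium: 73 − 0.055Q = 34.25 + 0.021Q → Q* = 509.8684, P* = 44.9572.
At the floor P = 67, quantity demanded = (73 − 67)/0.055 = 109.0909.
Sellers' marginal cost at Q' = 109.0909: 34.25 + 0.021·109.0909 = 36.5409.
ΔQ = 509.8684 − 109.0909 = 400.7775; wedge = 67 − 36.5409 = 30.4591.
DWL = ½ × 400.7775 × 30.4591 = 6103.66.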